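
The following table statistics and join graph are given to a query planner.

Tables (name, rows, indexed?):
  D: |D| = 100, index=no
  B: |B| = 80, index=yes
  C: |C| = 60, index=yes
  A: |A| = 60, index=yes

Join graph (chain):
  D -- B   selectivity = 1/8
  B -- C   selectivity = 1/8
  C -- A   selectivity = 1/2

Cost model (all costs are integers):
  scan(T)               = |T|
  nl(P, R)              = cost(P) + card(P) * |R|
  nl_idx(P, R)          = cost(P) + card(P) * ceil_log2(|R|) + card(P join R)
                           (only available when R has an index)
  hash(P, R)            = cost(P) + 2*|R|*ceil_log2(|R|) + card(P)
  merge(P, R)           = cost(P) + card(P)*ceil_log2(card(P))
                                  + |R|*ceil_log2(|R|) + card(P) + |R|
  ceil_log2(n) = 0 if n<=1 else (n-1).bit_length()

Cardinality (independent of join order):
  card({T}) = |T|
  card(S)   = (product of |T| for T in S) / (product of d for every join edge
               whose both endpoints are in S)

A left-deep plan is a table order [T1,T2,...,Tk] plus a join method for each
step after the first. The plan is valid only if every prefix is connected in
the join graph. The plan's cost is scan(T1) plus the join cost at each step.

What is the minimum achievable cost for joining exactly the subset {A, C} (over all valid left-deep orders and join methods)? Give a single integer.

840

Selinger DP over subsets of {A,C}:
  {C}: scan cost=60, card=60
  {A}: scan cost=60, card=60
  {AC}: card=1800; try (C,hash)→840, (A,hash)→840, (C,merge)→900, (A,merge)→900, (C,nl_idx)→2220, (A,nl_idx)→2220 …(+2); best=840 via (C,hash)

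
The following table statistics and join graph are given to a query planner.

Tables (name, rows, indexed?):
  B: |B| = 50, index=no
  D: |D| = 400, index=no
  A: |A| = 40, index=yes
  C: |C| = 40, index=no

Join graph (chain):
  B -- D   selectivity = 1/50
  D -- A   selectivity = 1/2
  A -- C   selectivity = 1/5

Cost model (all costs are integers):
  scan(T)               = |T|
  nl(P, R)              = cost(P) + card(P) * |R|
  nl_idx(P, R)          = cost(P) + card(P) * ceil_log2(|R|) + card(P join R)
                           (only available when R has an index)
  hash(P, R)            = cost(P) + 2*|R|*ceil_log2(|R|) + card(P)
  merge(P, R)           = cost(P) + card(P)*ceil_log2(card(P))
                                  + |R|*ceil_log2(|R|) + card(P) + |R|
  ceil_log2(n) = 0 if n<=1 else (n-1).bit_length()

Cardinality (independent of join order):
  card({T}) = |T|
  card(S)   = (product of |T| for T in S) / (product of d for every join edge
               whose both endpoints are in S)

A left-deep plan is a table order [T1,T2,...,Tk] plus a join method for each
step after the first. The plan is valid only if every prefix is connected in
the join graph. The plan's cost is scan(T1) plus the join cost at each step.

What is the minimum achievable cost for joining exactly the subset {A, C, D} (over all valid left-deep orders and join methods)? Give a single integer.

Selinger DP over subsets of {A,C,D}:
  {D}: scan cost=400, card=400
  {A}: scan cost=40, card=40
  {C}: scan cost=40, card=40
  {AD}: card=8000; try (A,hash)→1280, (D,merge)→4320, (A,merge)→4680, (D,hash)→7280, (A,nl_idx)→10800, (D,nl)→16040 …(+1); best=1280 via (A,hash)
  {AC}: card=320; try (C,hash)→560, (A,hash)→560, (C,merge)→600, (A,merge)→600, (A,nl_idx)→600, (C,nl)→1640 …(+1); best=560 via (C,hash)
  {ACD}: card=64000; try (D,merge)→7760, (D,hash)→8080, (C,hash)→9760, (C,merge)→113560, (D,nl)→128560, (C,nl)→321280; best=7760 via (D,merge)

7760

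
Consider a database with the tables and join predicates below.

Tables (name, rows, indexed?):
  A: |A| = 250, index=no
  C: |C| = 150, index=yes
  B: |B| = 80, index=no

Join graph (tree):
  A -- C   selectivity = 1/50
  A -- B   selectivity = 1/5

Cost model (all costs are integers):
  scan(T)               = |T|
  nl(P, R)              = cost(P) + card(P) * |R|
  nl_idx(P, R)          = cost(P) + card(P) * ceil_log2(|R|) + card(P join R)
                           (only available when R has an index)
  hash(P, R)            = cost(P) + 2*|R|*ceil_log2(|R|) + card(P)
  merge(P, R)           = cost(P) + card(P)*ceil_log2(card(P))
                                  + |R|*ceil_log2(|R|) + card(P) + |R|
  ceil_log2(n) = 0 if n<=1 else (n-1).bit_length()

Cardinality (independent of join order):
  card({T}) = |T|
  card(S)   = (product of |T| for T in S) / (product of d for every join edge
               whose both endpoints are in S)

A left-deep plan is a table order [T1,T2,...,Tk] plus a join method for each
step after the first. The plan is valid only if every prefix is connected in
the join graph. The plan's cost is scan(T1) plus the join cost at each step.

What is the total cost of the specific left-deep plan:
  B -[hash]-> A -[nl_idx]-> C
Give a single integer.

step 1: scan B: cost=80, card=80
step 2: join A via hash
    card(P join A) = 80*250/(5) = 4000
    cost = 80 + 2*250*8 + 80 = 4160
step 3: join C via nl_idx
    card(P join C) = 4000*150/(50) = 12000
    cost = 4160 + 4000*8 + 12000 = 48160

48160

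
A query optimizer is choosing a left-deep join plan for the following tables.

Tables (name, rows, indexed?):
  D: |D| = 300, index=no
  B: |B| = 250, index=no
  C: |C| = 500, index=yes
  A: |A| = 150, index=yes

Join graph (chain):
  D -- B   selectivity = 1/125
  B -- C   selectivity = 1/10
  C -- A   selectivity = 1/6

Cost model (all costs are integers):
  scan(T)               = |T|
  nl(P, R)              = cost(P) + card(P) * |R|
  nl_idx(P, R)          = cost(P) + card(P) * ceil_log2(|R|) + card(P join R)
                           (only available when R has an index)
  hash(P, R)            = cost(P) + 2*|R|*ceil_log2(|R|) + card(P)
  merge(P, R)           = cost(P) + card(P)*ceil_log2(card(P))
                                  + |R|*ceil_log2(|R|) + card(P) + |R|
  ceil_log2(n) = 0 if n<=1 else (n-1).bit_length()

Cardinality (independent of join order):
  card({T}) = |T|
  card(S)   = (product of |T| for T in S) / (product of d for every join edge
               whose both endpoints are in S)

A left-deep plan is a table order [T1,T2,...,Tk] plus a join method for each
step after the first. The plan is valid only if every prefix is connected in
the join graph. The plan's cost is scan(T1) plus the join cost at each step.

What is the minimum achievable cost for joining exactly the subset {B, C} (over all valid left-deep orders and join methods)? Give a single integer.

Selinger DP over subsets of {B,C}:
  {B}: scan cost=250, card=250
  {C}: scan cost=500, card=500
  {BC}: card=12500; try (B,hash)→5000, (C,merge)→7500, (B,merge)→7750, (C,hash)→9500, (C,nl_idx)→15000, (C,nl)→125250 …(+1); best=5000 via (B,hash)

5000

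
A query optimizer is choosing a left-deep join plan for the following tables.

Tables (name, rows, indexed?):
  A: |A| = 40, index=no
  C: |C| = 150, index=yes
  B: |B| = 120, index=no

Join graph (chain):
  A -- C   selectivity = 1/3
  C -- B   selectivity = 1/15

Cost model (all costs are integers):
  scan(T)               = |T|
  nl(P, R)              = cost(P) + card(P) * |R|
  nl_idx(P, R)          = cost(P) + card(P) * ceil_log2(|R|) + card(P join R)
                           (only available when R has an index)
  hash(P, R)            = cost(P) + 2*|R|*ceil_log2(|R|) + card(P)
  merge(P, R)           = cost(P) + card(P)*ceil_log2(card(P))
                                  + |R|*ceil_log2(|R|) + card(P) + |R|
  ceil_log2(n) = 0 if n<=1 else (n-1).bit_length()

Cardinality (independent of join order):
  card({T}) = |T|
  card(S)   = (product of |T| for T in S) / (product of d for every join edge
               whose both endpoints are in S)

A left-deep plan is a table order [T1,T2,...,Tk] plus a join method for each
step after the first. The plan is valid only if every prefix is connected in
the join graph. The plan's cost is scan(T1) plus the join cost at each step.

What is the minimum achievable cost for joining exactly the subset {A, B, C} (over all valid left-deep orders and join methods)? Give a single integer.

Selinger DP over subsets of {A,B,C}:
  {A}: scan cost=40, card=40
  {C}: scan cost=150, card=150
  {B}: scan cost=120, card=120
  {AC}: card=2000; try (A,hash)→780, (C,merge)→1670, (A,merge)→1780, (C,nl_idx)→2360, (C,hash)→2480, (C,nl)→6040 …(+1); best=780 via (A,hash)
  {BC}: card=1200; try (B,hash)→1980, (C,nl_idx)→2280, (C,merge)→2430, (B,merge)→2460, (C,hash)→2640, (C,nl)→18120 …(+1); best=1980 via (B,hash)
  {ABC}: card=16000; try (A,hash)→3660, (B,hash)→4460, (A,merge)→16660, (B,merge)→25740, (A,nl)→49980, (B,nl)→240780; best=3660 via (A,hash)

3660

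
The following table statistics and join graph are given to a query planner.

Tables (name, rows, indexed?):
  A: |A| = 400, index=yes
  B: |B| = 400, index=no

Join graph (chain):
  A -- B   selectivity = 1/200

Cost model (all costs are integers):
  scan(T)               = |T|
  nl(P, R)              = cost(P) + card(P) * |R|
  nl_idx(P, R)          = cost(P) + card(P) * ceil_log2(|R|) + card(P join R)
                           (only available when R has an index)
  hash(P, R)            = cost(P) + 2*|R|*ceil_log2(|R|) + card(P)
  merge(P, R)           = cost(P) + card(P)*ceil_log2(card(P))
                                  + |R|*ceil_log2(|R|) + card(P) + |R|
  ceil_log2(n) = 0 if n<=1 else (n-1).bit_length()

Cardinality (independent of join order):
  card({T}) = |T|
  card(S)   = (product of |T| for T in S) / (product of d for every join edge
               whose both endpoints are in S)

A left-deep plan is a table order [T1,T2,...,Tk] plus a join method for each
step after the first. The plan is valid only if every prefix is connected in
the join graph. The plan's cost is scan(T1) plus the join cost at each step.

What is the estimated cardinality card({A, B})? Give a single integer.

Tables in S: A(400), B(400)
Edges inside S: A-B(d=200)
numerator = 400 * 400 = 160000
denominator = 200 = 200
card(S) = 160000 / 200 = 800

800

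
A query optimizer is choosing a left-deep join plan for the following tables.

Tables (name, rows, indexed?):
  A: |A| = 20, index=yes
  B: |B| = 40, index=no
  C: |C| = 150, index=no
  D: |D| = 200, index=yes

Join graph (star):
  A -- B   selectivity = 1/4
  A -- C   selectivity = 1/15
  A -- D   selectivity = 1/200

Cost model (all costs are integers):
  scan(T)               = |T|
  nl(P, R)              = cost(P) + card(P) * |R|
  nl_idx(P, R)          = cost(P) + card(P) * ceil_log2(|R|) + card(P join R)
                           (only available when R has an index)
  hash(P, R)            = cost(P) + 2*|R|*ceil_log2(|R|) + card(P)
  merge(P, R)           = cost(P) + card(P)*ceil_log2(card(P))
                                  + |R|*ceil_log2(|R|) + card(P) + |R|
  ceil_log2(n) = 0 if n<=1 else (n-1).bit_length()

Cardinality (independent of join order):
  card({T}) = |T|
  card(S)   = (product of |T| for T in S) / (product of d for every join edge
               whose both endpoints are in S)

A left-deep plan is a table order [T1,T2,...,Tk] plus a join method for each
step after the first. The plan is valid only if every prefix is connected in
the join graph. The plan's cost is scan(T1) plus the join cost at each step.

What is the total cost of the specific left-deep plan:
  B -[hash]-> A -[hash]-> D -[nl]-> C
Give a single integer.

33680

step 1: scan B: cost=40, card=40
step 2: join A via hash
    card(P join A) = 40*20/(4) = 200
    cost = 40 + 2*20*5 + 40 = 280
step 3: join D via hash
    card(P join D) = 200*200/(200) = 200
    cost = 280 + 2*200*8 + 200 = 3680
step 4: join C via nl
    card(P join C) = 200*150/(15) = 2000
    cost = 3680 + 200*150 = 33680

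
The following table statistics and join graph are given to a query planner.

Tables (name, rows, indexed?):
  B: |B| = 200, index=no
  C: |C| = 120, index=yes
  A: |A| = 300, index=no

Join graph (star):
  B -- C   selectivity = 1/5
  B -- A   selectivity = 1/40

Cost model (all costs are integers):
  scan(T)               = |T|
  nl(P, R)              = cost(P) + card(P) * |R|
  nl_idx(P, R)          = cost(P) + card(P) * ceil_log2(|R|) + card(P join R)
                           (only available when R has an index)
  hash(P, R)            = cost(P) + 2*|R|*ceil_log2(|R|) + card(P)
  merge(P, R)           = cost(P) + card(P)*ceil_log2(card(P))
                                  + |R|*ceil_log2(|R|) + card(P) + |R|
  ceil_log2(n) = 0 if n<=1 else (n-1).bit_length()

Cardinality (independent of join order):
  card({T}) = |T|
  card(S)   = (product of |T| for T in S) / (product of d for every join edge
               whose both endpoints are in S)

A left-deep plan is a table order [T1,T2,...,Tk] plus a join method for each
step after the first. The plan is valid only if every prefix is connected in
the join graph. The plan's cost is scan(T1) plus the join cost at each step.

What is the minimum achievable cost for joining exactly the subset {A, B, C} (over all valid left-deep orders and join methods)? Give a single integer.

Selinger DP over subsets of {A,B,C}:
  {B}: scan cost=200, card=200
  {C}: scan cost=120, card=120
  {A}: scan cost=300, card=300
  {BC}: card=4800; try (C,hash)→2080, (B,merge)→2880, (C,merge)→2960, (B,hash)→3440, (C,nl_idx)→6400, (B,nl)→24120 …(+1); best=2080 via (C,hash)
  {AB}: card=1500; try (B,hash)→3800, (A,merge)→5000, (B,merge)→5100, (A,hash)→5800, (A,nl)→60200, (B,nl)→60300; best=3800 via (B,hash)
  {ABC}: card=36000; try (C,hash)→6980, (A,hash)→12280, (C,merge)→22760, (C,nl_idx)→50300, (A,merge)→72280, (C,nl)→183800 …(+1); best=6980 via (C,hash)

6980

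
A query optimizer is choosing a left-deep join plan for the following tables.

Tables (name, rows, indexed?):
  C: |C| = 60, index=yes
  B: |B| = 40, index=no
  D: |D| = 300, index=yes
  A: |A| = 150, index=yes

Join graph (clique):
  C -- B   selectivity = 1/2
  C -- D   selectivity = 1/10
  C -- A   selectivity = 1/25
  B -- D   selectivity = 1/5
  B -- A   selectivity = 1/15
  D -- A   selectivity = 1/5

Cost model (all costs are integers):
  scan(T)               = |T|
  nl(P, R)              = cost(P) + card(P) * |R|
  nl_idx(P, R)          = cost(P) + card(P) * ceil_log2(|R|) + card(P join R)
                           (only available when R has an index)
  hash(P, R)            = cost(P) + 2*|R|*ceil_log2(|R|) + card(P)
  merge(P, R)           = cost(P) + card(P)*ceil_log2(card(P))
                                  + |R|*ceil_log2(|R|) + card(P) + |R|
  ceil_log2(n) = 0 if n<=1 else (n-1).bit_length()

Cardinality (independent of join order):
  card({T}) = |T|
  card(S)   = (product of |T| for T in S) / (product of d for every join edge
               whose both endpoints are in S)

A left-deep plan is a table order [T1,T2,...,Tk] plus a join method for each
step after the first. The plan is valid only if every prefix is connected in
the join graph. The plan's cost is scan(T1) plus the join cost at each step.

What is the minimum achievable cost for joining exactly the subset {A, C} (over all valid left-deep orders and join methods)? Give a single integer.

900

Selinger DP over subsets of {A,C}:
  {C}: scan cost=60, card=60
  {A}: scan cost=150, card=150
  {AC}: card=360; try (A,nl_idx)→900, (C,hash)→1020, (C,nl_idx)→1410, (A,merge)→1830, (C,merge)→1920, (A,hash)→2520 …(+2); best=900 via (A,nl_idx)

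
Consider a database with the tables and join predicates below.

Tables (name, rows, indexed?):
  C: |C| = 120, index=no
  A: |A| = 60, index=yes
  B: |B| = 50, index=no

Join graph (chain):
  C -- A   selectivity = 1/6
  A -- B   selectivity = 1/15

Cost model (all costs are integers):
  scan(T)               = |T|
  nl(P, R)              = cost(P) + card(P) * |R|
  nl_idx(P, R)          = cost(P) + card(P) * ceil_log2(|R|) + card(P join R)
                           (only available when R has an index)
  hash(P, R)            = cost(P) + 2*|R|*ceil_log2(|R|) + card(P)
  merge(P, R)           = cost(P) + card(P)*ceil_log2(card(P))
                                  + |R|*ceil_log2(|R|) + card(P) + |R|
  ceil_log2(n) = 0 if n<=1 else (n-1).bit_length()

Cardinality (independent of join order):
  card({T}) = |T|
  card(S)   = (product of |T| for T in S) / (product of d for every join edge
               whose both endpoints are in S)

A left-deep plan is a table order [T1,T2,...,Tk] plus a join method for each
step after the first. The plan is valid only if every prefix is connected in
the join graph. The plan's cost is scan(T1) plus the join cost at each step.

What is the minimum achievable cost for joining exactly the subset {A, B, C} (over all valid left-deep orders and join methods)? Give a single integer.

2430

Selinger DP over subsets of {A,B,C}:
  {C}: scan cost=120, card=120
  {A}: scan cost=60, card=60
  {B}: scan cost=50, card=50
  {AC}: card=1200; try (A,hash)→960, (C,merge)→1440, (A,merge)→1500, (C,hash)→1800, (A,nl_idx)→2040, (C,nl)→7260 …(+1); best=960 via (A,hash)
  {AB}: card=200; try (A,nl_idx)→550, (B,hash)→720, (A,hash)→820, (A,merge)→820, (B,merge)→830, (A,nl)→3050 …(+1); best=550 via (A,nl_idx)
  {ABC}: card=4000; try (C,hash)→2430, (B,hash)→2760, (C,merge)→3310, (B,merge)→15710, (C,nl)→24550, (B,nl)→60960; best=2430 via (C,hash)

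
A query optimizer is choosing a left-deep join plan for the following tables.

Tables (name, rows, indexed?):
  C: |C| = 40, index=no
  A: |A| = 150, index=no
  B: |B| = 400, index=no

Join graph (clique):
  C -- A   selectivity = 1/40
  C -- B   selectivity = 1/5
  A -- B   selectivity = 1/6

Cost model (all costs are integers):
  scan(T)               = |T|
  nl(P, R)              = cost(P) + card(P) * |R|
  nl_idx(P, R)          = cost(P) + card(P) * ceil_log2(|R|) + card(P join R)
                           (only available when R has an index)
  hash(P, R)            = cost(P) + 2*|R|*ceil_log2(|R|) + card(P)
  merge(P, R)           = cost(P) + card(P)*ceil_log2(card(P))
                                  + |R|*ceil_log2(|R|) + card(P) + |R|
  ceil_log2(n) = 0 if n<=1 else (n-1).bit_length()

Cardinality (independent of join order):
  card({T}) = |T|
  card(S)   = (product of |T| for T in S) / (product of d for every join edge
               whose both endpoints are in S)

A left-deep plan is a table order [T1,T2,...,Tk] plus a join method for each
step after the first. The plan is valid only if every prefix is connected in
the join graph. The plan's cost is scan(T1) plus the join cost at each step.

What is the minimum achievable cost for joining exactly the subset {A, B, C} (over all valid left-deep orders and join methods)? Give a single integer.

6130

Selinger DP over subsets of {A,B,C}:
  {C}: scan cost=40, card=40
  {A}: scan cost=150, card=150
  {B}: scan cost=400, card=400
  {AC}: card=150; try (C,hash)→780, (A,merge)→1670, (C,merge)→1780, (A,hash)→2480, (A,nl)→6040, (C,nl)→6150; best=780 via (C,hash)
  {BC}: card=3200; try (C,hash)→1280, (B,merge)→4320, (C,merge)→4680, (B,hash)→7280, (B,nl)→16040, (C,nl)→16400; best=1280 via (C,hash)
  {AB}: card=10000; try (A,hash)→3200, (B,merge)→5500, (A,merge)→5750, (B,hash)→7500, (B,nl)→60150, (A,nl)→60400; best=3200 via (A,hash)
  {ABC}: card=2000; try (B,merge)→6130, (A,hash)→6880, (B,hash)→8130, (C,hash)→13680, (A,merge)→44230, (B,nl)→60780 …(+3); best=6130 via (B,merge)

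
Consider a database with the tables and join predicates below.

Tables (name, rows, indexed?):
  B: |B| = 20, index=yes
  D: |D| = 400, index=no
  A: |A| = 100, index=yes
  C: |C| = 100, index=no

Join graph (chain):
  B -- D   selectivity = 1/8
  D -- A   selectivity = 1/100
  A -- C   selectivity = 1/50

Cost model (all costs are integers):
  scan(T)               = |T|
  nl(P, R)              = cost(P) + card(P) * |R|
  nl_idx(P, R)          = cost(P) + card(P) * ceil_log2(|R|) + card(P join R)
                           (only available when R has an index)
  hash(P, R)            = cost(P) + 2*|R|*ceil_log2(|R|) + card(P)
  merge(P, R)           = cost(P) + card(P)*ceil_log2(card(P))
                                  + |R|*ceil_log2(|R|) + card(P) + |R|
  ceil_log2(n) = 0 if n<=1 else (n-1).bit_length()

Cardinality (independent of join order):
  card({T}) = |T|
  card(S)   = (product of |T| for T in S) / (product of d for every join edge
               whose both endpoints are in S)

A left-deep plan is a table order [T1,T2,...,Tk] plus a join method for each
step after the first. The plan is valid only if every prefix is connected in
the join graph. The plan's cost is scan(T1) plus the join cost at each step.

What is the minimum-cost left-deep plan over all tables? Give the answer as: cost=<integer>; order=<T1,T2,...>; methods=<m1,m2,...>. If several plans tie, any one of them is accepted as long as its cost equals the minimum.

Selinger DP (subsets sized 1..n):
  {B}: scan cost=20, card=20
  {D}: scan cost=400, card=400
  {A}: scan cost=100, card=100
  {C}: scan cost=100, card=100
  {BD}: card=1000; try (B,hash)→1000, (B,nl_idx)→3400, (D,merge)→4140, (B,merge)→4520, (D,hash)→7240, (D,nl)→8020 …(+1); best=1000 via (B,hash)
  {AD}: card=400; try (A,hash)→2200, (A,nl_idx)→3600, (D,merge)→4900, (A,merge)→5200, (D,hash)→7400, (D,nl)→40100 …(+1); best=2200 via (A,hash)
  {AC}: card=200; try (A,nl_idx)→1000, (C,hash)→1600, (A,hash)→1600, (C,merge)→1700, (A,merge)→1700, (C,nl)→10100 …(+1); best=1000 via (A,nl_idx)
  {ABD}: card=1000; try (B,hash)→2800, (A,hash)→3400, (B,nl_idx)→5200, (B,merge)→6320, (A,nl_idx)→9000, (B,nl)→10200 …(+2); best=2800 via (B,hash)
  {ACD}: card=800; try (C,hash)→4000, (D,merge)→6800, (C,merge)→7000, (D,hash)→8400, (C,nl)→42200, (D,nl)→81000; best=4000 via (C,hash)
  {ABCD}: card=2000; try (B,hash)→5000, (C,hash)→5200, (B,nl_idx)→10000, (B,merge)→12920, (C,merge)→14600, (B,nl)→20000 …(+1); best=5000 via (B,hash)

cost=5000; order=D,A,C,B; methods=hash,hash,hash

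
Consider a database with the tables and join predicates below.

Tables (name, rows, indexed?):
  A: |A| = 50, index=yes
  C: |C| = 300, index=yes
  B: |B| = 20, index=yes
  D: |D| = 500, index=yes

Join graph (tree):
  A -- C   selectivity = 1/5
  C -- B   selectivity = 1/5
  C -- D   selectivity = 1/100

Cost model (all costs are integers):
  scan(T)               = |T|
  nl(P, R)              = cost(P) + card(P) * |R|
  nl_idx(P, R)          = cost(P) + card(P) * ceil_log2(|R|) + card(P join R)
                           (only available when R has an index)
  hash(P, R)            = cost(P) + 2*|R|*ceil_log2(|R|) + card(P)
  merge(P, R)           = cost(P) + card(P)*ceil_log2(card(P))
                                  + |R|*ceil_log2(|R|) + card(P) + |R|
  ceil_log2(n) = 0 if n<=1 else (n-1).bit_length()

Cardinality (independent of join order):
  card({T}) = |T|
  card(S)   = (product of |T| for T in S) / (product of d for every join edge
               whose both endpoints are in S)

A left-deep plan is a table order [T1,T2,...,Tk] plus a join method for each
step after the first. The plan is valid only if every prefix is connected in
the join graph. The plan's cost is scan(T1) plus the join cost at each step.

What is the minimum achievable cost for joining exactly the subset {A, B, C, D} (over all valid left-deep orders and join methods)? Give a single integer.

12800

Selinger DP over subsets of {A,B,C,D}:
  {A}: scan cost=50, card=50
  {C}: scan cost=300, card=300
  {B}: scan cost=20, card=20
  {D}: scan cost=500, card=500
  {AC}: card=3000; try (A,hash)→1200, (C,merge)→3400, (C,nl_idx)→3500, (A,merge)→3650, (A,nl_idx)→5100, (C,hash)→5500 …(+2); best=1200 via (A,hash)
  {BC}: card=1200; try (B,hash)→800, (C,nl_idx)→1400, (B,nl_idx)→3000, (C,merge)→3140, (B,merge)→3420, (C,hash)→5440 …(+2); best=800 via (B,hash)
  {CD}: card=1500; try (D,nl_idx)→4500, (C,hash)→6400, (C,nl_idx)→6500, (D,merge)→8300, (C,merge)→8500, (D,hash)→9600 …(+2); best=4500 via (D,nl_idx)
  {ABC}: card=12000; try (A,hash)→2600, (B,hash)→4400, (A,merge)→15550, (A,nl_idx)→20000, (B,nl_idx)→28200, (B,merge)→40320 …(+2); best=2600 via (A,hash)
  {ACD}: card=15000; try (A,hash)→6600, (D,hash)→13200, (A,merge)→22850, (A,nl_idx)→28500, (D,nl_idx)→43200, (D,merge)→45200 …(+2); best=6600 via (A,hash)
  {BCD}: card=6000; try (B,hash)→6200, (D,hash)→11000, (D,nl_idx)→17600, (B,nl_idx)→18000, (D,merge)→20200, (B,merge)→22620 …(+2); best=6200 via (B,hash)
  {ABCD}: card=60000; try (A,hash)→12800, (B,hash)→21800, (D,hash)→23600, (A,merge)→90550, (A,nl_idx)→102200, (B,nl_idx)→141600 …(+6); best=12800 via (A,hash)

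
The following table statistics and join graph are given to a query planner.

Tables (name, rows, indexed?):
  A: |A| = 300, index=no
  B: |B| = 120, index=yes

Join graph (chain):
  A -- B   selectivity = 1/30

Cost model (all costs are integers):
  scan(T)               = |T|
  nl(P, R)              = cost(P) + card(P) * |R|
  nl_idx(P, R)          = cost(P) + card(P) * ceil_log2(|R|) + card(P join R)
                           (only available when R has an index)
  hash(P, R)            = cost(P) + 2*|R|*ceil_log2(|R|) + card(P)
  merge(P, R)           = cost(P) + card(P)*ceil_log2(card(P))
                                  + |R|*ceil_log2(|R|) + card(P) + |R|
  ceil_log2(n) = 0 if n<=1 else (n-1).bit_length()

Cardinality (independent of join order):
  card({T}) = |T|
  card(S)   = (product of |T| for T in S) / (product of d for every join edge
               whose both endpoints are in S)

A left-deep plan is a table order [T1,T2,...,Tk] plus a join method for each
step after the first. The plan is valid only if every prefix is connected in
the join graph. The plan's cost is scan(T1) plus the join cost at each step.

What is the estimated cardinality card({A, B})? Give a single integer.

Tables in S: A(300), B(120)
Edges inside S: A-B(d=30)
numerator = 300 * 120 = 36000
denominator = 30 = 30
card(S) = 36000 / 30 = 1200

1200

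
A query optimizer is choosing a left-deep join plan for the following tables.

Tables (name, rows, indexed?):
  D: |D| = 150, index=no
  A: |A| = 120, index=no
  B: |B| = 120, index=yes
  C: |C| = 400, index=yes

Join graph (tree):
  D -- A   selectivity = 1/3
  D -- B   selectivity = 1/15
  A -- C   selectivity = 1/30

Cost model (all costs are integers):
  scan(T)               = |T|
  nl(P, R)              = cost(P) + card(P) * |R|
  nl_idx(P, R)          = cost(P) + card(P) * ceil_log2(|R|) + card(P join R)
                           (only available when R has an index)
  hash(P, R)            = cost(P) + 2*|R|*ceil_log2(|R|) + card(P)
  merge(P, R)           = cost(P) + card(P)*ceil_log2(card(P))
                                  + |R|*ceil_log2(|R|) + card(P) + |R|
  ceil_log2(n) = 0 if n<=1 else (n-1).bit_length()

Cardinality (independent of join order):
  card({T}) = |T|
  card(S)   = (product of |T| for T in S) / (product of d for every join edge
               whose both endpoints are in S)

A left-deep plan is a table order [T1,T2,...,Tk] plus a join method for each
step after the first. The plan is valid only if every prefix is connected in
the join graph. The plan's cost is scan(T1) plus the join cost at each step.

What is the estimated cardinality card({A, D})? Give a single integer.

Tables in S: A(120), D(150)
Edges inside S: D-A(d=3)
numerator = 120 * 150 = 18000
denominator = 3 = 3
card(S) = 18000 / 3 = 6000

6000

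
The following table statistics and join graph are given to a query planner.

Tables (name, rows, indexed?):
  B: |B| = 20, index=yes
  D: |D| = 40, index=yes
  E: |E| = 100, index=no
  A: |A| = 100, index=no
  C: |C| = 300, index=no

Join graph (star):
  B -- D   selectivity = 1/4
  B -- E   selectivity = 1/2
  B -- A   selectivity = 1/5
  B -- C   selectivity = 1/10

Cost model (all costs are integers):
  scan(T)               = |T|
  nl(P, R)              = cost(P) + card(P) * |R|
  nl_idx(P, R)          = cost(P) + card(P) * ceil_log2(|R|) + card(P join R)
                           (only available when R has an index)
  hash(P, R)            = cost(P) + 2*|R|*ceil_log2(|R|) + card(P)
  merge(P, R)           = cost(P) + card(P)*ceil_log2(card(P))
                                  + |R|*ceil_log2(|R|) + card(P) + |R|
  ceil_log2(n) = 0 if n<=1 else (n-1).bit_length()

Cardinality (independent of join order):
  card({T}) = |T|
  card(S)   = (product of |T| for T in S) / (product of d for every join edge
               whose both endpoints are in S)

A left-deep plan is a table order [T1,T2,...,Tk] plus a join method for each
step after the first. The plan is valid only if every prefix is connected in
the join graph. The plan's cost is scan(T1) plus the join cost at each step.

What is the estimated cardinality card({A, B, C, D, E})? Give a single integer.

Tables in S: A(100), B(20), C(300), D(40), E(100)
Edges inside S: B-D(d=4), B-E(d=2), B-A(d=5), B-C(d=10)
numerator = 100 * 20 * 300 * 40 * 100 = 2400000000
denominator = 4 * 2 * 5 * 10 = 400
card(S) = 2400000000 / 400 = 6000000

6000000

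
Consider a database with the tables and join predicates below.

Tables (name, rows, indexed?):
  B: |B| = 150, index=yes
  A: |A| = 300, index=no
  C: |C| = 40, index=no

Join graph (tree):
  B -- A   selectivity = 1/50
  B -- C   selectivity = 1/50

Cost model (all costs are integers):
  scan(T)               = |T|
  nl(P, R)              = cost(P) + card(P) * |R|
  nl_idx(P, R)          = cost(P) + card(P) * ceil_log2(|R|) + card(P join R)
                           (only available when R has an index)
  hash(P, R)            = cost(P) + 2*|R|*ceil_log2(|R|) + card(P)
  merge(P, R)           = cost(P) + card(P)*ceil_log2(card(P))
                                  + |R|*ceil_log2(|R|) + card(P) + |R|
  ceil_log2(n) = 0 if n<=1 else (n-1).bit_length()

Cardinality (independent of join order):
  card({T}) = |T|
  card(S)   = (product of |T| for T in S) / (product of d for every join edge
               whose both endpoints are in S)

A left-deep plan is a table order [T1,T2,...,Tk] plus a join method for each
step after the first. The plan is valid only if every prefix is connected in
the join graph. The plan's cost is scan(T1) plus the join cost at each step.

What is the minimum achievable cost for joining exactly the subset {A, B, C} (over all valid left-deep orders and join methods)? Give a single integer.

4380

Selinger DP over subsets of {A,B,C}:
  {B}: scan cost=150, card=150
  {A}: scan cost=300, card=300
  {C}: scan cost=40, card=40
  {AB}: card=900; try (B,hash)→3000, (B,nl_idx)→3600, (A,merge)→4500, (B,merge)→4650, (A,hash)→5700, (A,nl)→45150 …(+1); best=3000 via (B,hash)
  {BC}: card=120; try (B,nl_idx)→480, (C,hash)→780, (B,merge)→1670, (C,merge)→1780, (B,hash)→2480, (B,nl)→6040 …(+1); best=480 via (B,nl_idx)
  {ABC}: card=720; try (C,hash)→4380, (A,merge)→4440, (A,hash)→6000, (C,merge)→13180, (A,nl)→36480, (C,nl)→39000; best=4380 via (C,hash)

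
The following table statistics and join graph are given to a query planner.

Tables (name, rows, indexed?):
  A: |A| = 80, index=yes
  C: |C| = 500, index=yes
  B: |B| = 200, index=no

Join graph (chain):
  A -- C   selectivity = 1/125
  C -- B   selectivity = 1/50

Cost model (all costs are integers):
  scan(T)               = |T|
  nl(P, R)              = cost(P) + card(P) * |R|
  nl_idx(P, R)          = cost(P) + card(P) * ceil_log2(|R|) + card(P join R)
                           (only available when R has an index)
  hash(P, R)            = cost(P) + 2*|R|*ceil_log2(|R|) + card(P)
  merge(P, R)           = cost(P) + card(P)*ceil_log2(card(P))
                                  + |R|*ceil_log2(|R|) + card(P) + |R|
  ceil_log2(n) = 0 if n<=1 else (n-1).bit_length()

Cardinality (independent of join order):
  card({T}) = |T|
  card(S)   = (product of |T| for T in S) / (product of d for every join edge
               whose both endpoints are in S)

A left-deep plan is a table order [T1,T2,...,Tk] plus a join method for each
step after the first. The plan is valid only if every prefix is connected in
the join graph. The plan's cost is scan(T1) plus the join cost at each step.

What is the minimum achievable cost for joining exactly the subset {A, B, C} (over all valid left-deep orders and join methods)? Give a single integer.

4640

Selinger DP over subsets of {A,B,C}:
  {A}: scan cost=80, card=80
  {C}: scan cost=500, card=500
  {B}: scan cost=200, card=200
  {AC}: card=320; try (C,nl_idx)→1120, (A,hash)→2120, (A,nl_idx)→4320, (C,merge)→5720, (A,merge)→6140, (C,hash)→9160 …(+2); best=1120 via (C,nl_idx)
  {BC}: card=2000; try (C,nl_idx)→4000, (B,hash)→4200, (C,merge)→7000, (B,merge)→7300, (C,hash)→9400, (C,nl)→100200 …(+1); best=4000 via (C,nl_idx)
  {ABC}: card=1280; try (B,hash)→4640, (B,merge)→6120, (A,hash)→7120, (A,nl_idx)→19280, (A,merge)→28640, (B,nl)→65120 …(+1); best=4640 via (B,hash)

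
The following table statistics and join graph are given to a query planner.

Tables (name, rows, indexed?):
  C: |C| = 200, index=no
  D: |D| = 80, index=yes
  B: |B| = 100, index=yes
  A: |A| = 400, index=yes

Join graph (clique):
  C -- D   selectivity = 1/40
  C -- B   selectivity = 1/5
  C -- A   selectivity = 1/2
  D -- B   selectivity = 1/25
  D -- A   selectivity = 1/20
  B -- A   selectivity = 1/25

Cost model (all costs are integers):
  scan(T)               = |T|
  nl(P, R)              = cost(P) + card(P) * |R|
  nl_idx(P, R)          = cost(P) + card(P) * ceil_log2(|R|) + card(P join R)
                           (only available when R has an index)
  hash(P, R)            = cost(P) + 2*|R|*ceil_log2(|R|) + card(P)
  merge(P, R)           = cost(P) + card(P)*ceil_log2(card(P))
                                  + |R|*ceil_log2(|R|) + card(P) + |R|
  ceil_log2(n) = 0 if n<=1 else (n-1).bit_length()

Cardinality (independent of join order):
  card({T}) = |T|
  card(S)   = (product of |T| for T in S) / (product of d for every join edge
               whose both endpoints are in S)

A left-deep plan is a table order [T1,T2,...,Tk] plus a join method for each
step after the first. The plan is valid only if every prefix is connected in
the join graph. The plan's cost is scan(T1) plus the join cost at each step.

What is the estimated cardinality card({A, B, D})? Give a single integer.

Tables in S: A(400), B(100), D(80)
Edges inside S: D-B(d=25), D-A(d=20), B-A(d=25)
numerator = 400 * 100 * 80 = 3200000
denominator = 25 * 20 * 25 = 12500
card(S) = 3200000 / 12500 = 256

256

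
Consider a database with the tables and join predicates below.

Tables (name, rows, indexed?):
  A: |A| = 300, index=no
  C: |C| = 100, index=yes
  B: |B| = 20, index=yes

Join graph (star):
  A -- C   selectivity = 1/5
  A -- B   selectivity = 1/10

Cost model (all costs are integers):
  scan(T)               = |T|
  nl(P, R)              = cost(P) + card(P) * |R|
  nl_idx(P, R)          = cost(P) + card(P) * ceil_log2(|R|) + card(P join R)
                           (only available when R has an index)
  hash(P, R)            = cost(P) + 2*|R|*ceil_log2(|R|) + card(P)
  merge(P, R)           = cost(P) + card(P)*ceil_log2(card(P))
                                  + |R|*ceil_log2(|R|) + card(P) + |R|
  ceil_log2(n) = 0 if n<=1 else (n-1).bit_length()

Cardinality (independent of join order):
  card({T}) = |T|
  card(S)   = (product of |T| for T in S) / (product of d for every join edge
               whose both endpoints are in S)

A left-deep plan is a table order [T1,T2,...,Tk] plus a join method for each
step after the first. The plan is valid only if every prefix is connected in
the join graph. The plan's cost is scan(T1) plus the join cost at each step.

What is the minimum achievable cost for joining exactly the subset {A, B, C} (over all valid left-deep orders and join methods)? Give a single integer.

Selinger DP over subsets of {A,B,C}:
  {A}: scan cost=300, card=300
  {C}: scan cost=100, card=100
  {B}: scan cost=20, card=20
  {AC}: card=6000; try (C,hash)→2000, (A,merge)→3900, (C,merge)→4100, (A,hash)→5600, (C,nl_idx)→8400, (A,nl)→30100 …(+1); best=2000 via (C,hash)
  {AB}: card=600; try (B,hash)→800, (B,nl_idx)→2400, (A,merge)→3140, (B,merge)→3420, (A,hash)→5440, (A,nl)→6020 …(+1); best=800 via (B,hash)
  {ABC}: card=12000; try (C,hash)→2800, (C,merge)→8200, (B,hash)→8200, (C,nl_idx)→17000, (B,nl_idx)→44000, (C,nl)→60800 …(+2); best=2800 via (C,hash)

2800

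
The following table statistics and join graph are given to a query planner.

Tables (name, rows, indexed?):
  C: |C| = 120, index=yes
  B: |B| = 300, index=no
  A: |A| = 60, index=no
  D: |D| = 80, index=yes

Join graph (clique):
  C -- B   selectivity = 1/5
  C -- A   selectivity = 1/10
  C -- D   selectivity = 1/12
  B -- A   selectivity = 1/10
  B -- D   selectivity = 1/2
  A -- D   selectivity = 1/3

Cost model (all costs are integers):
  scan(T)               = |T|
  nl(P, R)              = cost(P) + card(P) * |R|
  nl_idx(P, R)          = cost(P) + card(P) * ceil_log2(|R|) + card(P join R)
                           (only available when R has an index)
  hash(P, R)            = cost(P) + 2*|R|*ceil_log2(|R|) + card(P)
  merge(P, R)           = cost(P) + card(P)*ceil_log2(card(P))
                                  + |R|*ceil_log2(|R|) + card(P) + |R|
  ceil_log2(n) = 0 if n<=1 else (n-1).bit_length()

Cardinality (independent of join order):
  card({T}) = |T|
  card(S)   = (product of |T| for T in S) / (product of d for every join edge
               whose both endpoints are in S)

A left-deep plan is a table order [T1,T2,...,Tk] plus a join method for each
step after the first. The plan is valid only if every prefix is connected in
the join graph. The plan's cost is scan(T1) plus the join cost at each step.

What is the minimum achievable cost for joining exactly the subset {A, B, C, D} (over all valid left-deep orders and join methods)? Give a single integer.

9800

Selinger DP over subsets of {A,B,C,D}:
  {C}: scan cost=120, card=120
  {B}: scan cost=300, card=300
  {A}: scan cost=60, card=60
  {D}: scan cost=80, card=80
  {BC}: card=7200; try (C,hash)→2280, (B,merge)→4080, (C,merge)→4260, (B,hash)→5640, (C,nl_idx)→9600, (B,nl)→36120 …(+1); best=2280 via (C,hash)
  {AC}: card=720; try (A,hash)→960, (C,nl_idx)→1200, (C,merge)→1440, (A,merge)→1500, (C,hash)→1800, (C,nl)→7260 …(+1); best=960 via (A,hash)
  {CD}: card=800; try (D,hash)→1360, (C,nl_idx)→1440, (C,merge)→1680, (D,merge)→1720, (D,nl_idx)→1760, (C,hash)→1840 …(+2); best=1360 via (D,hash)
  {AB}: card=1800; try (A,hash)→1320, (B,merge)→3480, (A,merge)→3720, (B,hash)→5520, (B,nl)→18060, (A,nl)→18300; best=1320 via (A,hash)
  {BD}: card=12000; try (D,hash)→1720, (B,merge)→3720, (D,merge)→3940, (B,hash)→5560, (D,nl_idx)→14400, (B,nl)→24080 …(+1); best=1720 via (D,hash)
  {AD}: card=1600; try (A,hash)→880, (D,merge)→1120, (A,merge)→1140, (D,hash)→1240, (D,nl_idx)→2080, (D,nl)→4860 …(+1); best=880 via (A,hash)
  {ABC}: card=4320; try (C,hash)→4800, (B,hash)→7080, (A,hash)→10200, (B,merge)→11880, (C,nl_idx)→18240, (C,merge)→23880 …(+4); best=4800 via (C,hash)
  {BCD}: card=24000; try (B,hash)→7560, (D,hash)→10600, (B,merge)→13160, (C,hash)→15400, (D,nl_idx)→76680, (D,merge)→103720 …(+5); best=7560 via (B,hash)
  {ACD}: card=1600; try (D,hash)→2800, (A,hash)→2880, (C,hash)→4160, (D,nl_idx)→7600, (D,merge)→9520, (A,merge)→10580 …(+5); best=2800 via (D,hash)
  {ABD}: card=24000; try (D,hash)→4240, (B,hash)→7880, (A,hash)→14440, (B,merge)→23080, (D,merge)→23560, (D,nl_idx)→37920 …(+4); best=4240 via (D,hash)
  {ABCD}: card=4800; try (B,hash)→9800, (D,hash)→10240, (B,merge)→25000, (C,hash)→29920, (A,hash)→32280, (D,nl_idx)→39840 …(+8); best=9800 via (B,hash)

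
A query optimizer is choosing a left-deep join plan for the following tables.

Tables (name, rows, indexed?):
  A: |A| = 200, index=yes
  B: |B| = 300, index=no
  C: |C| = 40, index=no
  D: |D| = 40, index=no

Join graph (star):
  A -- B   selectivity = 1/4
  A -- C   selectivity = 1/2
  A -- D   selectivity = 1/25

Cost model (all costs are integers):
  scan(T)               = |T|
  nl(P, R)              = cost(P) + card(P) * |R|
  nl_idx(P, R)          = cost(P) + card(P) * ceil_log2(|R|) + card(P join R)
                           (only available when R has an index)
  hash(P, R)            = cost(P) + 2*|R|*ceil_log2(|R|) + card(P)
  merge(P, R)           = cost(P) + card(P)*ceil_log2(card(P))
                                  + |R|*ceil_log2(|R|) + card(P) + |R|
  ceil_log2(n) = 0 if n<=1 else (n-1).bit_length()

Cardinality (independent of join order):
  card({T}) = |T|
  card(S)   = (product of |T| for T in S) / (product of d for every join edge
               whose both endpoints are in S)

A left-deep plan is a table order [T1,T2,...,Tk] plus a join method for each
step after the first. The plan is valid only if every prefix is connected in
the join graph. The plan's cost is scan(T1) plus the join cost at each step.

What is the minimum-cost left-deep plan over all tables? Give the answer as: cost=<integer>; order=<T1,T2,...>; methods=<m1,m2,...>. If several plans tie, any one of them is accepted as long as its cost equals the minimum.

Selinger DP (subsets sized 1..n):
  {A}: scan cost=200, card=200
  {B}: scan cost=300, card=300
  {C}: scan cost=40, card=40
  {D}: scan cost=40, card=40
  {AB}: card=15000; try (A,hash)→3800, (B,merge)→5000, (A,merge)→5100, (B,hash)→5800, (A,nl_idx)→17700, (B,nl)→60200 …(+1); best=3800 via (A,hash)
  {AC}: card=4000; try (C,hash)→880, (A,merge)→2120, (C,merge)→2280, (A,hash)→3280, (A,nl_idx)→4360, (A,nl)→8040 …(+1); best=880 via (C,hash)
  {AD}: card=320; try (A,nl_idx)→680, (D,hash)→880, (A,merge)→2120, (D,merge)→2280, (A,hash)→3280, (A,nl)→8040 …(+1); best=680 via (A,nl_idx)
  {ABC}: card=300000; try (B,hash)→10280, (C,hash)→19280, (B,merge)→55880, (C,merge)→229080, (C,nl)→603800, (B,nl)→1200880; best=10280 via (B,hash)
  {ABD}: card=24000; try (B,hash)→6400, (B,merge)→6880, (D,hash)→19280, (B,nl)→96680, (D,merge)→229080, (D,nl)→603800; best=6400 via (B,hash)
  {ACD}: card=6400; try (C,hash)→1480, (C,merge)→4160, (D,hash)→5360, (C,nl)→13480, (D,merge)→53160, (D,nl)→160880; best=1480 via (C,hash)
  {ABCD}: card=480000; try (B,hash)→13280, (C,hash)→30880, (B,merge)→94080, (D,hash)→310760, (C,merge)→390680, (C,nl)→966400 …(+3); best=13280 via (B,hash)

cost=13280; order=D,A,C,B; methods=nl_idx,hash,hash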